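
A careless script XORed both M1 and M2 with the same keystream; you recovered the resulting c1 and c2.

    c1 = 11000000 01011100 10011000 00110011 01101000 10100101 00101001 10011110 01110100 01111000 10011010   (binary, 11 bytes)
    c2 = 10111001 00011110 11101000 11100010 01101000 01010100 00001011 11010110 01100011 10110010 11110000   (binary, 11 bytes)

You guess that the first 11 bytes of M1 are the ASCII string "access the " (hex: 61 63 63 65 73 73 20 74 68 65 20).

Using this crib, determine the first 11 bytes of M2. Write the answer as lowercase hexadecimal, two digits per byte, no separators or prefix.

First, c1 ⊕ c2 = (M1 ⊕ K) ⊕ (M2 ⊕ K) = M1 ⊕ M2, so the key drops out. Then M2 = (M1 ⊕ M2) ⊕ M1 over the first 11 bytes.
byte 0: (c0 ⊕ b9) ⊕ 61 = 79 ⊕ 61 = 18
byte 1: (5c ⊕ 1e) ⊕ 63 = 42 ⊕ 63 = 21
byte 2: (98 ⊕ e8) ⊕ 63 = 70 ⊕ 63 = 13
byte 3: (33 ⊕ e2) ⊕ 65 = d1 ⊕ 65 = b4
byte 4: (68 ⊕ 68) ⊕ 73 = 00 ⊕ 73 = 73
byte 5: (a5 ⊕ 54) ⊕ 73 = f1 ⊕ 73 = 82
byte 6: (29 ⊕ 0b) ⊕ 20 = 22 ⊕ 20 = 02
byte 7: (9e ⊕ d6) ⊕ 74 = 48 ⊕ 74 = 3c
byte 8: (74 ⊕ 63) ⊕ 68 = 17 ⊕ 68 = 7f
byte 9: (78 ⊕ b2) ⊕ 65 = ca ⊕ 65 = af
byte 10: (9a ⊕ f0) ⊕ 20 = 6a ⊕ 20 = 4a

182113b47382023c7faf4a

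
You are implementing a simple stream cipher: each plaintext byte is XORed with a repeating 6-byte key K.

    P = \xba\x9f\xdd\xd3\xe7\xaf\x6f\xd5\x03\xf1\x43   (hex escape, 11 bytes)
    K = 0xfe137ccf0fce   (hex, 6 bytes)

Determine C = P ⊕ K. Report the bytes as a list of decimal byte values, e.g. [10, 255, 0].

The 6-byte key repeats, so the effective keystream is fe 13 7c cf 0f ce fe 13 7c cf 0f.
byte 0: 186 xor 254 =  68
byte 1: 159 xor  19 = 140
byte 2: 221 xor 124 = 161
byte 3: 211 xor 207 =  28
byte 4: 231 xor  15 = 232
byte 5: 175 xor 206 =  97
byte 6: 111 xor 254 = 145
byte 7: 213 xor  19 = 198
byte 8:   3 xor 124 = 127
byte 9: 241 xor 207 =  62
byte 10:  67 xor  15 =  76

[68, 140, 161, 28, 232, 97, 145, 198, 127, 62, 76]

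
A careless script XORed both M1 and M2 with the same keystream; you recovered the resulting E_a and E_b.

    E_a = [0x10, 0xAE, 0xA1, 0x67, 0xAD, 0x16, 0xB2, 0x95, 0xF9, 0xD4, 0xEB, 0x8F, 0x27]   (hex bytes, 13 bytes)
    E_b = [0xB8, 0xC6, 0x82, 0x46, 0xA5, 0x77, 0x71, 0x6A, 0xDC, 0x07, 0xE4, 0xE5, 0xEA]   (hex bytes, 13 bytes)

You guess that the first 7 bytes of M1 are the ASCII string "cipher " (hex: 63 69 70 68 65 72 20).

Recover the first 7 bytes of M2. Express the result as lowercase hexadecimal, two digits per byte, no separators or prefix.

First, E_a ⊕ E_b = (M1 ⊕ K) ⊕ (M2 ⊕ K) = M1 ⊕ M2, so the key drops out. Then M2 = (M1 ⊕ M2) ⊕ M1 over the first 7 bytes.
byte 0: (10 ^ b8) ^ 63 = a8 ^ 63 = cb
byte 1: (ae ^ c6) ^ 69 = 68 ^ 69 = 01
byte 2: (a1 ^ 82) ^ 70 = 23 ^ 70 = 53
byte 3: (67 ^ 46) ^ 68 = 21 ^ 68 = 49
byte 4: (ad ^ a5) ^ 65 = 08 ^ 65 = 6d
byte 5: (16 ^ 77) ^ 72 = 61 ^ 72 = 13
byte 6: (b2 ^ 71) ^ 20 = c3 ^ 20 = e3

cb0153496d13e3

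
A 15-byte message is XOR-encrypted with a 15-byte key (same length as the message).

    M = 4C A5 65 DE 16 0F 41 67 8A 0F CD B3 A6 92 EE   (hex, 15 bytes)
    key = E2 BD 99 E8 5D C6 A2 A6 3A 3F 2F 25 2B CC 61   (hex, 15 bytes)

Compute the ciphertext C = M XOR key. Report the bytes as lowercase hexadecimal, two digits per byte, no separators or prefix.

byte 0: 4c ⊕ e2 = ae
byte 1: a5 ⊕ bd = 18
byte 2: 65 ⊕ 99 = fc
byte 3: de ⊕ e8 = 36
byte 4: 16 ⊕ 5d = 4b
byte 5: 0f ⊕ c6 = c9
byte 6: 41 ⊕ a2 = e3
byte 7: 67 ⊕ a6 = c1
byte 8: 8a ⊕ 3a = b0
byte 9: 0f ⊕ 3f = 30
byte 10: cd ⊕ 2f = e2
byte 11: b3 ⊕ 25 = 96
byte 12: a6 ⊕ 2b = 8d
byte 13: 92 ⊕ cc = 5e
byte 14: ee ⊕ 61 = 8f

ae18fc364bc9e3c1b030e2968d5e8f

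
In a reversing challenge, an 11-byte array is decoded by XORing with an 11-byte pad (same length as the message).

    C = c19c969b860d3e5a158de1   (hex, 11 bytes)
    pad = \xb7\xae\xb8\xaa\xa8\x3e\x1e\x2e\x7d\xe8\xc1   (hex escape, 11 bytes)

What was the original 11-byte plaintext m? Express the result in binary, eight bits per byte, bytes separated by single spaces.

byte 0: c1 XOR b7 = 76
byte 1: 9c XOR ae = 32
byte 2: 96 XOR b8 = 2e
byte 3: 9b XOR aa = 31
byte 4: 86 XOR a8 = 2e
byte 5: 0d XOR 3e = 33
byte 6: 3e XOR 1e = 20
byte 7: 5a XOR 2e = 74
byte 8: 15 XOR 7d = 68
byte 9: 8d XOR e8 = 65
byte 10: e1 XOR c1 = 20

01110110 00110010 00101110 00110001 00101110 00110011 00100000 01110100 01101000 01100101 00100000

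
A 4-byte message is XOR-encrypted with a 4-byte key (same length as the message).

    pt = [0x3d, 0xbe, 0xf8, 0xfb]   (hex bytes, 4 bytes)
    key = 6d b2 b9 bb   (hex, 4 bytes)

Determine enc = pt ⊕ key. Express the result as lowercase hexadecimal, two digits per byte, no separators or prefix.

500c4140

XOR is its own inverse, so applying the key byte-wise gives the result directly.
3d xor 6d = 50
be xor b2 = 0c
f8 xor b9 = 41
fb xor bb = 40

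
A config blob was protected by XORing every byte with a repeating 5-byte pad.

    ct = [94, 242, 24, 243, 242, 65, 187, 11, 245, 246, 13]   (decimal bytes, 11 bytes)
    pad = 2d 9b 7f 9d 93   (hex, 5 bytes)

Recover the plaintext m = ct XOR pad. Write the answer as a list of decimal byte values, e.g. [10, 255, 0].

The 5-byte key repeats, so the effective keystream is 2d 9b 7f 9d 93 2d 9b 7f 9d 93 2d.
byte 0: 01011110 XOR 00101101 = 01110011
byte 1: 11110010 XOR 10011011 = 01101001
byte 2: 00011000 XOR 01111111 = 01100111
byte 3: 11110011 XOR 10011101 = 01101110
byte 4: 11110010 XOR 10010011 = 01100001
byte 5: 01000001 XOR 00101101 = 01101100
byte 6: 10111011 XOR 10011011 = 00100000
byte 7: 00001011 XOR 01111111 = 01110100
byte 8: 11110101 XOR 10011101 = 01101000
byte 9: 11110110 XOR 10010011 = 01100101
byte 10: 00001101 XOR 00101101 = 00100000

[115, 105, 103, 110, 97, 108, 32, 116, 104, 101, 32]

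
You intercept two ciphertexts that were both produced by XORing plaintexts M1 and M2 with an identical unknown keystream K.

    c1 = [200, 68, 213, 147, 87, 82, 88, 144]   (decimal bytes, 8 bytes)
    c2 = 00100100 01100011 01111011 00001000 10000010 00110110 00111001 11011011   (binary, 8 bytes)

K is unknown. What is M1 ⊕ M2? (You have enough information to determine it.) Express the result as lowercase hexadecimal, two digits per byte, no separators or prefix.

c1 ⊕ c2 = (M1 ⊕ K) ⊕ (M2 ⊕ K) = M1 ⊕ M2 — the shared key cancels under XOR.
c8 ⊕ 24 = ec
44 ⊕ 63 = 27
d5 ⊕ 7b = ae
93 ⊕ 08 = 9b
57 ⊕ 82 = d5
52 ⊕ 36 = 64
58 ⊕ 39 = 61
90 ⊕ db = 4b

ec27ae9bd564614b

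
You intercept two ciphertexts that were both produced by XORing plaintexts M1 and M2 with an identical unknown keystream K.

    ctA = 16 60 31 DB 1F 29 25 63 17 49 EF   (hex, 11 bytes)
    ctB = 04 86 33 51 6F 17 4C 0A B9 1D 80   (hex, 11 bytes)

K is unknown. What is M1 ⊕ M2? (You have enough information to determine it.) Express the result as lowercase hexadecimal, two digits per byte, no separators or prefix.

12e6028a703e6969ae546f

ctA ⊕ ctB = (M1 ⊕ K) ⊕ (M2 ⊕ K) = M1 ⊕ M2 — the shared key cancels under XOR.
16 ^ 04 = 12
60 ^ 86 = e6
31 ^ 33 = 02
db ^ 51 = 8a
1f ^ 6f = 70
29 ^ 17 = 3e
25 ^ 4c = 69
63 ^ 0a = 69
17 ^ b9 = ae
49 ^ 1d = 54
ef ^ 80 = 6f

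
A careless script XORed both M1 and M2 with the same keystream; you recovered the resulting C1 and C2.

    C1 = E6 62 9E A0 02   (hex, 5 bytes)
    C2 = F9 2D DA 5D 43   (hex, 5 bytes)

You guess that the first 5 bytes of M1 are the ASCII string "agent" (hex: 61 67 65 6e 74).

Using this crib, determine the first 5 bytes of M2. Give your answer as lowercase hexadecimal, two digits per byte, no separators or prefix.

First, C1 ⊕ C2 = (M1 ⊕ K) ⊕ (M2 ⊕ K) = M1 ⊕ M2, so the key drops out. Then M2 = (M1 ⊕ M2) ⊕ M1 over the first 5 bytes.
byte 0: (e6 ^ f9) ^ 61 = 1f ^ 61 = 7e
byte 1: (62 ^ 2d) ^ 67 = 4f ^ 67 = 28
byte 2: (9e ^ da) ^ 65 = 44 ^ 65 = 21
byte 3: (a0 ^ 5d) ^ 6e = fd ^ 6e = 93
byte 4: (02 ^ 43) ^ 74 = 41 ^ 74 = 35

7e28219335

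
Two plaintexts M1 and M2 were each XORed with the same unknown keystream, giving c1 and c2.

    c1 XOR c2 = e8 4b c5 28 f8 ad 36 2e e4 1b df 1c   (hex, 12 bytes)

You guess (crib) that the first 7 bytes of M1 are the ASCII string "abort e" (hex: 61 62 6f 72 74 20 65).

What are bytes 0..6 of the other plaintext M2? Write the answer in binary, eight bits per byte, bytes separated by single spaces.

Since c1 ⊕ c2 = M1 ⊕ M2, XORing with the guessed M1 bytes yields the corresponding M2 bytes: M2 = (c1 ⊕ c2) ⊕ M1.
11101000 xor 01100001 = 10001001
01001011 xor 01100010 = 00101001
11000101 xor 01101111 = 10101010
00101000 xor 01110010 = 01011010
11111000 xor 01110100 = 10001100
10101101 xor 00100000 = 10001101
00110110 xor 01100101 = 01010011

10001001 00101001 10101010 01011010 10001100 10001101 01010011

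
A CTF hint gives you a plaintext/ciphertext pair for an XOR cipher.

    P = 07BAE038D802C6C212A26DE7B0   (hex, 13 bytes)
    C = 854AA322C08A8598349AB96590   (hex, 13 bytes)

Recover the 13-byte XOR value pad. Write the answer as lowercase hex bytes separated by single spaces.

82 f0 43 1a 18 88 43 5a 26 38 d4 82 20

Since C = P ⊕ pad, XORing both sides with P gives pad = P ⊕ C.
00000111 XOR 10000101 = 10000010
10111010 XOR 01001010 = 11110000
11100000 XOR 10100011 = 01000011
00111000 XOR 00100010 = 00011010
11011000 XOR 11000000 = 00011000
00000010 XOR 10001010 = 10001000
11000110 XOR 10000101 = 01000011
11000010 XOR 10011000 = 01011010
00010010 XOR 00110100 = 00100110
10100010 XOR 10011010 = 00111000
01101101 XOR 10111001 = 11010100
11100111 XOR 01100101 = 10000010
10110000 XOR 10010000 = 00100000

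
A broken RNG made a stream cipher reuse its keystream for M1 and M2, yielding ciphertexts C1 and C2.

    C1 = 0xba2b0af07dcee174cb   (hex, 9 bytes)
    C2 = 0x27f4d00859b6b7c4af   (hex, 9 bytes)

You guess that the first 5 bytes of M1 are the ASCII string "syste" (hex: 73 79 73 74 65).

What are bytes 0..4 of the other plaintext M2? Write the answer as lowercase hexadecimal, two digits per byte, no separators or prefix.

First, C1 ⊕ C2 = (M1 ⊕ K) ⊕ (M2 ⊕ K) = M1 ⊕ M2, so the key drops out. Then M2 = (M1 ⊕ M2) ⊕ M1 over the first 5 bytes.
byte 0: (ba ^ 27) ^ 73 = 9d ^ 73 = ee
byte 1: (2b ^ f4) ^ 79 = df ^ 79 = a6
byte 2: (0a ^ d0) ^ 73 = da ^ 73 = a9
byte 3: (f0 ^ 08) ^ 74 = f8 ^ 74 = 8c
byte 4: (7d ^ 59) ^ 65 = 24 ^ 65 = 41

eea6a98c41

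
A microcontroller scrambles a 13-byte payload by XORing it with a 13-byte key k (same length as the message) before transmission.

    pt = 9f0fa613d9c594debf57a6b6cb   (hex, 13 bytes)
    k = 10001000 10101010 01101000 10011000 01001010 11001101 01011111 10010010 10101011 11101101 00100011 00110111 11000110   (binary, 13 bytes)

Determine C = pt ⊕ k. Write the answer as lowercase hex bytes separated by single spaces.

17 a5 ce 8b 93 08 cb 4c 14 ba 85 81 0d

XOR is its own inverse, so applying the key byte-wise gives the result directly.
10011111 XOR 10001000 = 00010111
00001111 XOR 10101010 = 10100101
10100110 XOR 01101000 = 11001110
00010011 XOR 10011000 = 10001011
11011001 XOR 01001010 = 10010011
11000101 XOR 11001101 = 00001000
10010100 XOR 01011111 = 11001011
11011110 XOR 10010010 = 01001100
10111111 XOR 10101011 = 00010100
01010111 XOR 11101101 = 10111010
10100110 XOR 00100011 = 10000101
10110110 XOR 00110111 = 10000001
11001011 XOR 11000110 = 00001101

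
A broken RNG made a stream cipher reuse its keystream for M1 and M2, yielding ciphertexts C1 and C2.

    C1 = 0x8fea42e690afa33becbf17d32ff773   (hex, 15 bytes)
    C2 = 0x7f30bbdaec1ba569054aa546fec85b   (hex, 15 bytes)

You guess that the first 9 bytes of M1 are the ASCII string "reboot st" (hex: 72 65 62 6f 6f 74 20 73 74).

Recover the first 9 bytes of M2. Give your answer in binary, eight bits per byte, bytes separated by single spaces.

10000010 10111111 10011011 01010011 00010011 11000000 00100110 00100001 10011101

First, C1 ⊕ C2 = (M1 ⊕ K) ⊕ (M2 ⊕ K) = M1 ⊕ M2, so the key drops out. Then M2 = (M1 ⊕ M2) ⊕ M1 over the first 9 bytes.
byte 0: (8f ⊕ 7f) ⊕ 72 = f0 ⊕ 72 = 82
byte 1: (ea ⊕ 30) ⊕ 65 = da ⊕ 65 = bf
byte 2: (42 ⊕ bb) ⊕ 62 = f9 ⊕ 62 = 9b
byte 3: (e6 ⊕ da) ⊕ 6f = 3c ⊕ 6f = 53
byte 4: (90 ⊕ ec) ⊕ 6f = 7c ⊕ 6f = 13
byte 5: (af ⊕ 1b) ⊕ 74 = b4 ⊕ 74 = c0
byte 6: (a3 ⊕ a5) ⊕ 20 = 06 ⊕ 20 = 26
byte 7: (3b ⊕ 69) ⊕ 73 = 52 ⊕ 73 = 21
byte 8: (ec ⊕ 05) ⊕ 74 = e9 ⊕ 74 = 9d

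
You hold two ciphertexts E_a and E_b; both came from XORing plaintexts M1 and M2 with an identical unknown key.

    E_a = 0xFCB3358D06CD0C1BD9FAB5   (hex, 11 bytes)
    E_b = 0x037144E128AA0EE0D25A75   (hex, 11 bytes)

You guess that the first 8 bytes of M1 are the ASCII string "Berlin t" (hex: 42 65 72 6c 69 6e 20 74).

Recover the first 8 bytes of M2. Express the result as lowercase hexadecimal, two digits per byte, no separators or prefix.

bda703004709228f

First, E_a ⊕ E_b = (M1 ⊕ K) ⊕ (M2 ⊕ K) = M1 ⊕ M2, so the key drops out. Then M2 = (M1 ⊕ M2) ⊕ M1 over the first 8 bytes.
byte 0: (fc xor 03) xor 42 = ff xor 42 = bd
byte 1: (b3 xor 71) xor 65 = c2 xor 65 = a7
byte 2: (35 xor 44) xor 72 = 71 xor 72 = 03
byte 3: (8d xor e1) xor 6c = 6c xor 6c = 00
byte 4: (06 xor 28) xor 69 = 2e xor 69 = 47
byte 5: (cd xor aa) xor 6e = 67 xor 6e = 09
byte 6: (0c xor 0e) xor 20 = 02 xor 20 = 22
byte 7: (1b xor e0) xor 74 = fb xor 74 = 8f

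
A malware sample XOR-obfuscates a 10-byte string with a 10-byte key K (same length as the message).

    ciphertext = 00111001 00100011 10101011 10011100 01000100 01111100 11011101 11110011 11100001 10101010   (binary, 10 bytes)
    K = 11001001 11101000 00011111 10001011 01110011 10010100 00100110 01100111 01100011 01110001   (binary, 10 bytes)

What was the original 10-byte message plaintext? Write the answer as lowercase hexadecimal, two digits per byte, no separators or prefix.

39 xor c9 = f0
23 xor e8 = cb
ab xor 1f = b4
9c xor 8b = 17
44 xor 73 = 37
7c xor 94 = e8
dd xor 26 = fb
f3 xor 67 = 94
e1 xor 63 = 82
aa xor 71 = db

f0cbb41737e8fb9482db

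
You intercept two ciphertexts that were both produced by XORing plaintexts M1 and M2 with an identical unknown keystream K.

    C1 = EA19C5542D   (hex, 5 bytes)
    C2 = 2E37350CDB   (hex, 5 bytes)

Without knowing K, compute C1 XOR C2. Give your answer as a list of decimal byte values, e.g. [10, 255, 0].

[196, 46, 240, 88, 246]

C1 ⊕ C2 = (M1 ⊕ K) ⊕ (M2 ⊕ K) = M1 ⊕ M2 — the shared key cancels under XOR.
byte 0: 11101010 ⊕ 00101110 = 11000100
byte 1: 00011001 ⊕ 00110111 = 00101110
byte 2: 11000101 ⊕ 00110101 = 11110000
byte 3: 01010100 ⊕ 00001100 = 01011000
byte 4: 00101101 ⊕ 11011011 = 11110110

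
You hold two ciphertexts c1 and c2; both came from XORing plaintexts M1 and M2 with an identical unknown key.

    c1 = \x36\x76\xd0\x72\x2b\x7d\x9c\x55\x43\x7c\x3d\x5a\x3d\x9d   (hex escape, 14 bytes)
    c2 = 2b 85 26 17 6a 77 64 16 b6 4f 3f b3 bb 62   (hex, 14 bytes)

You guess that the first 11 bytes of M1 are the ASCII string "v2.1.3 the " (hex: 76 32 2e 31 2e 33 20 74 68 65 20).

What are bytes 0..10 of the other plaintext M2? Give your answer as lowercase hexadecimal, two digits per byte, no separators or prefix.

6bc1d8546f39d8379d5622

First, c1 ⊕ c2 = (M1 ⊕ K) ⊕ (M2 ⊕ K) = M1 ⊕ M2, so the key drops out. Then M2 = (M1 ⊕ M2) ⊕ M1 over the first 11 bytes.
byte 0: (36 ^ 2b) ^ 76 = 1d ^ 76 = 6b
byte 1: (76 ^ 85) ^ 32 = f3 ^ 32 = c1
byte 2: (d0 ^ 26) ^ 2e = f6 ^ 2e = d8
byte 3: (72 ^ 17) ^ 31 = 65 ^ 31 = 54
byte 4: (2b ^ 6a) ^ 2e = 41 ^ 2e = 6f
byte 5: (7d ^ 77) ^ 33 = 0a ^ 33 = 39
byte 6: (9c ^ 64) ^ 20 = f8 ^ 20 = d8
byte 7: (55 ^ 16) ^ 74 = 43 ^ 74 = 37
byte 8: (43 ^ b6) ^ 68 = f5 ^ 68 = 9d
byte 9: (7c ^ 4f) ^ 65 = 33 ^ 65 = 56
byte 10: (3d ^ 3f) ^ 20 = 02 ^ 20 = 22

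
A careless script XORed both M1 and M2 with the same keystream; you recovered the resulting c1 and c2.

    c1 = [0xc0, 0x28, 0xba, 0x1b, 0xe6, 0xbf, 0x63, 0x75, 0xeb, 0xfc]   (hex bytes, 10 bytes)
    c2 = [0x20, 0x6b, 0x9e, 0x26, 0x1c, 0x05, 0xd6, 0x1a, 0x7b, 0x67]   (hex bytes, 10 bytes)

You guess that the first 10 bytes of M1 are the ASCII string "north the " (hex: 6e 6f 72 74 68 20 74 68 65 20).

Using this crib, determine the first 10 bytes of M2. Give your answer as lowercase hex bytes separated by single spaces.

8e 2c 56 49 92 9a c1 07 f5 bb

First, c1 ⊕ c2 = (M1 ⊕ K) ⊕ (M2 ⊕ K) = M1 ⊕ M2, so the key drops out. Then M2 = (M1 ⊕ M2) ⊕ M1 over the first 10 bytes.
byte 0: (c0 ⊕ 20) ⊕ 6e = e0 ⊕ 6e = 8e
byte 1: (28 ⊕ 6b) ⊕ 6f = 43 ⊕ 6f = 2c
byte 2: (ba ⊕ 9e) ⊕ 72 = 24 ⊕ 72 = 56
byte 3: (1b ⊕ 26) ⊕ 74 = 3d ⊕ 74 = 49
byte 4: (e6 ⊕ 1c) ⊕ 68 = fa ⊕ 68 = 92
byte 5: (bf ⊕ 05) ⊕ 20 = ba ⊕ 20 = 9a
byte 6: (63 ⊕ d6) ⊕ 74 = b5 ⊕ 74 = c1
byte 7: (75 ⊕ 1a) ⊕ 68 = 6f ⊕ 68 = 07
byte 8: (eb ⊕ 7b) ⊕ 65 = 90 ⊕ 65 = f5
byte 9: (fc ⊕ 67) ⊕ 20 = 9b ⊕ 20 = bb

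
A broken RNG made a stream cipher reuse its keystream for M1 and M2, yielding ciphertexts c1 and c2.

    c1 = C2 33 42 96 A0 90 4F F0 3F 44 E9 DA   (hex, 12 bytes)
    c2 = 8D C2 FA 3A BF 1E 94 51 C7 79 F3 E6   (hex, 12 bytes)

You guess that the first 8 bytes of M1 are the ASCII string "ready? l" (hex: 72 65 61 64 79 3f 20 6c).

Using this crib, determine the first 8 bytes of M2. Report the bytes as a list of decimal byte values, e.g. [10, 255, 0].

[61, 148, 217, 200, 102, 177, 251, 205]

First, c1 ⊕ c2 = (M1 ⊕ K) ⊕ (M2 ⊕ K) = M1 ⊕ M2, so the key drops out. Then M2 = (M1 ⊕ M2) ⊕ M1 over the first 8 bytes.
byte 0: (c2 XOR 8d) XOR 72 = 4f XOR 72 = 3d
byte 1: (33 XOR c2) XOR 65 = f1 XOR 65 = 94
byte 2: (42 XOR fa) XOR 61 = b8 XOR 61 = d9
byte 3: (96 XOR 3a) XOR 64 = ac XOR 64 = c8
byte 4: (a0 XOR bf) XOR 79 = 1f XOR 79 = 66
byte 5: (90 XOR 1e) XOR 3f = 8e XOR 3f = b1
byte 6: (4f XOR 94) XOR 20 = db XOR 20 = fb
byte 7: (f0 XOR 51) XOR 6c = a1 XOR 6c = cd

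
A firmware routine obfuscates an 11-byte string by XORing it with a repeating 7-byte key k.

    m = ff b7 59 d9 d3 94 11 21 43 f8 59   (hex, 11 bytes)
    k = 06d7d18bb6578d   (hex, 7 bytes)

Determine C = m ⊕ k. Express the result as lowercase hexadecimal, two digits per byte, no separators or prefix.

The 7-byte key repeats, so the effective keystream is 06 d7 d1 8b b6 57 8d 06 d7 d1 8b.
byte 0: ff ⊕ 06 = f9
byte 1: b7 ⊕ d7 = 60
byte 2: 59 ⊕ d1 = 88
byte 3: d9 ⊕ 8b = 52
byte 4: d3 ⊕ b6 = 65
byte 5: 94 ⊕ 57 = c3
byte 6: 11 ⊕ 8d = 9c
byte 7: 21 ⊕ 06 = 27
byte 8: 43 ⊕ d7 = 94
byte 9: f8 ⊕ d1 = 29
byte 10: 59 ⊕ 8b = d2

f960885265c39c279429d2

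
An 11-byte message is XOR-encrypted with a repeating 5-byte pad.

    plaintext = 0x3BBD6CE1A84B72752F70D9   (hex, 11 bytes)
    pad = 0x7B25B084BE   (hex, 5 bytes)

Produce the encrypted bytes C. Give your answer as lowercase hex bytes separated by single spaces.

40 98 dc 65 16 30 57 c5 ab ce a2

The 5-byte key repeats, so the effective keystream is 7b 25 b0 84 be 7b 25 b0 84 be 7b.
byte 0: 3b xor 7b = 40
byte 1: bd xor 25 = 98
byte 2: 6c xor b0 = dc
byte 3: e1 xor 84 = 65
byte 4: a8 xor be = 16
byte 5: 4b xor 7b = 30
byte 6: 72 xor 25 = 57
byte 7: 75 xor b0 = c5
byte 8: 2f xor 84 = ab
byte 9: 70 xor be = ce
byte 10: d9 xor 7b = a2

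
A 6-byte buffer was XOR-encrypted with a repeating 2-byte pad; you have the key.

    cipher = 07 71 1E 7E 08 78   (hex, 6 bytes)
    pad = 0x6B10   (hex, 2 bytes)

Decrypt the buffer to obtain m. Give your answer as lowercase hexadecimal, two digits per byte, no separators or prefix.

The 2-byte key repeats, so the effective keystream is 6b 10 6b 10 6b 10.
byte 0: 07 xor 6b = 6c
byte 1: 71 xor 10 = 61
byte 2: 1e xor 6b = 75
byte 3: 7e xor 10 = 6e
byte 4: 08 xor 6b = 63
byte 5: 78 xor 10 = 68

6c61756e6368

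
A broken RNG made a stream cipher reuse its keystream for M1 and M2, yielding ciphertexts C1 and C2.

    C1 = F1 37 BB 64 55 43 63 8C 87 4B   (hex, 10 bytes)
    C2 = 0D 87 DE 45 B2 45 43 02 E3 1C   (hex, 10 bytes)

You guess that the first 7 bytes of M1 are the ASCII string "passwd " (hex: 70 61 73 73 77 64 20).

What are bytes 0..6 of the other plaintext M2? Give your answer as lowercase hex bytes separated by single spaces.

First, C1 ⊕ C2 = (M1 ⊕ K) ⊕ (M2 ⊕ K) = M1 ⊕ M2, so the key drops out. Then M2 = (M1 ⊕ M2) ⊕ M1 over the first 7 bytes.
byte 0: (f1 xor 0d) xor 70 = fc xor 70 = 8c
byte 1: (37 xor 87) xor 61 = b0 xor 61 = d1
byte 2: (bb xor de) xor 73 = 65 xor 73 = 16
byte 3: (64 xor 45) xor 73 = 21 xor 73 = 52
byte 4: (55 xor b2) xor 77 = e7 xor 77 = 90
byte 5: (43 xor 45) xor 64 = 06 xor 64 = 62
byte 6: (63 xor 43) xor 20 = 20 xor 20 = 00

8c d1 16 52 90 62 00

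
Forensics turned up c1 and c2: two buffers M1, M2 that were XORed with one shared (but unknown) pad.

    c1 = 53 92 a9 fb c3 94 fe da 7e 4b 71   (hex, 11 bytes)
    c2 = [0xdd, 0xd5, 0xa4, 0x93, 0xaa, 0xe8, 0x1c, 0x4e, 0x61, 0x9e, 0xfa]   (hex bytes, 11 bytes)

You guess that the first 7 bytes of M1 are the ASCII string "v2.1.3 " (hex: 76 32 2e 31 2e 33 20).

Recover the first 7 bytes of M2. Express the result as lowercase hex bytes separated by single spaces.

First, c1 ⊕ c2 = (M1 ⊕ K) ⊕ (M2 ⊕ K) = M1 ⊕ M2, so the key drops out. Then M2 = (M1 ⊕ M2) ⊕ M1 over the first 7 bytes.
byte 0: (53 ⊕ dd) ⊕ 76 = 8e ⊕ 76 = f8
byte 1: (92 ⊕ d5) ⊕ 32 = 47 ⊕ 32 = 75
byte 2: (a9 ⊕ a4) ⊕ 2e = 0d ⊕ 2e = 23
byte 3: (fb ⊕ 93) ⊕ 31 = 68 ⊕ 31 = 59
byte 4: (c3 ⊕ aa) ⊕ 2e = 69 ⊕ 2e = 47
byte 5: (94 ⊕ e8) ⊕ 33 = 7c ⊕ 33 = 4f
byte 6: (fe ⊕ 1c) ⊕ 20 = e2 ⊕ 20 = c2

f8 75 23 59 47 4f c2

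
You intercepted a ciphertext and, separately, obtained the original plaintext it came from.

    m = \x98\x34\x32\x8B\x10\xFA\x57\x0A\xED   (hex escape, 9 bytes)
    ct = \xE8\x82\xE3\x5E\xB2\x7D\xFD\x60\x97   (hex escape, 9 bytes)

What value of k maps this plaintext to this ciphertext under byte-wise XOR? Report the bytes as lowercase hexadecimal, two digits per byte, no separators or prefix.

Since ct = m ⊕ k, XORing both sides with m gives k = m ⊕ ct.
10011000 ^ 11101000 = 01110000
00110100 ^ 10000010 = 10110110
00110010 ^ 11100011 = 11010001
10001011 ^ 01011110 = 11010101
00010000 ^ 10110010 = 10100010
11111010 ^ 01111101 = 10000111
01010111 ^ 11111101 = 10101010
00001010 ^ 01100000 = 01101010
11101101 ^ 10010111 = 01111010

70b6d1d5a287aa6a7a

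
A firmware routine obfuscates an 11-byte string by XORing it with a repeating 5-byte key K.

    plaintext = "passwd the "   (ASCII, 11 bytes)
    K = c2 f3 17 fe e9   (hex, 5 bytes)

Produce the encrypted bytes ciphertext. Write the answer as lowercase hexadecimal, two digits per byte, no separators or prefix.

The 5-byte key repeats, so the effective keystream is c2 f3 17 fe e9 c2 f3 17 fe e9 c2.
byte 0: 112 xor 194 = 178
byte 1:  97 xor 243 = 146
byte 2: 115 xor  23 = 100
byte 3: 115 xor 254 = 141
byte 4: 119 xor 233 = 158
byte 5: 100 xor 194 = 166
byte 6:  32 xor 243 = 211
byte 7: 116 xor  23 =  99
byte 8: 104 xor 254 = 150
byte 9: 101 xor 233 = 140
byte 10:  32 xor 194 = 226

b292648d9ea6d363968ce2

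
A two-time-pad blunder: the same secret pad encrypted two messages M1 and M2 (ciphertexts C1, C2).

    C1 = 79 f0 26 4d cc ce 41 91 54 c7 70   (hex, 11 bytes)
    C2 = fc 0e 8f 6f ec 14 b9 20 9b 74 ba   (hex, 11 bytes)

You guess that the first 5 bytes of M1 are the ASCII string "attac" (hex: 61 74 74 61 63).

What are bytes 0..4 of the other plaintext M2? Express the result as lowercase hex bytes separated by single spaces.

First, C1 ⊕ C2 = (M1 ⊕ K) ⊕ (M2 ⊕ K) = M1 ⊕ M2, so the key drops out. Then M2 = (M1 ⊕ M2) ⊕ M1 over the first 5 bytes.
byte 0: (79 XOR fc) XOR 61 = 85 XOR 61 = e4
byte 1: (f0 XOR 0e) XOR 74 = fe XOR 74 = 8a
byte 2: (26 XOR 8f) XOR 74 = a9 XOR 74 = dd
byte 3: (4d XOR 6f) XOR 61 = 22 XOR 61 = 43
byte 4: (cc XOR ec) XOR 63 = 20 XOR 63 = 43

e4 8a dd 43 43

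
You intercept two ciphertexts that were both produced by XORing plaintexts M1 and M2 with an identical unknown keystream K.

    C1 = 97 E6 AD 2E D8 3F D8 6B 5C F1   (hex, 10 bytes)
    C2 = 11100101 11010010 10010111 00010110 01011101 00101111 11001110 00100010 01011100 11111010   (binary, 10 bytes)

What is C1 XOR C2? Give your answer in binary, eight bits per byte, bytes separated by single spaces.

01110010 00110100 00111010 00111000 10000101 00010000 00010110 01001001 00000000 00001011

C1 ⊕ C2 = (M1 ⊕ K) ⊕ (M2 ⊕ K) = M1 ⊕ M2 — the shared key cancels under XOR.
97 ^ e5 = 72
e6 ^ d2 = 34
ad ^ 97 = 3a
2e ^ 16 = 38
d8 ^ 5d = 85
3f ^ 2f = 10
d8 ^ ce = 16
6b ^ 22 = 49
5c ^ 5c = 00
f1 ^ fa = 0b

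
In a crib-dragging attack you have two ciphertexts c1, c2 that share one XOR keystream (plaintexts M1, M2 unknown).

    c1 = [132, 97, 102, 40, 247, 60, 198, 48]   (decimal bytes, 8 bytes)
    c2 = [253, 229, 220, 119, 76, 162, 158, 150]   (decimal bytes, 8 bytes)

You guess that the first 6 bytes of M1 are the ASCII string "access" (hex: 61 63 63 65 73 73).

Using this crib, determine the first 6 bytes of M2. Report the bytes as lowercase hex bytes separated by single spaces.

First, c1 ⊕ c2 = (M1 ⊕ K) ⊕ (M2 ⊕ K) = M1 ⊕ M2, so the key drops out. Then M2 = (M1 ⊕ M2) ⊕ M1 over the first 6 bytes.
byte 0: (84 XOR fd) XOR 61 = 79 XOR 61 = 18
byte 1: (61 XOR e5) XOR 63 = 84 XOR 63 = e7
byte 2: (66 XOR dc) XOR 63 = ba XOR 63 = d9
byte 3: (28 XOR 77) XOR 65 = 5f XOR 65 = 3a
byte 4: (f7 XOR 4c) XOR 73 = bb XOR 73 = c8
byte 5: (3c XOR a2) XOR 73 = 9e XOR 73 = ed

18 e7 d9 3a c8 ed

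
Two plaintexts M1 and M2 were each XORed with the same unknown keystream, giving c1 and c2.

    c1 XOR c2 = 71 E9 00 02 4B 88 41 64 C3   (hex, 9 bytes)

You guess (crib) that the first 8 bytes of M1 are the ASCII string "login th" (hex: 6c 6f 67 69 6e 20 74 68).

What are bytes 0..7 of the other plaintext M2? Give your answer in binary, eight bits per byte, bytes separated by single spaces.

00011101 10000110 01100111 01101011 00100101 10101000 00110101 00001100

Since c1 ⊕ c2 = M1 ⊕ M2, XORing with the guessed M1 bytes yields the corresponding M2 bytes: M2 = (c1 ⊕ c2) ⊕ M1.
71 ^ 6c = 1d
e9 ^ 6f = 86
00 ^ 67 = 67
02 ^ 69 = 6b
4b ^ 6e = 25
88 ^ 20 = a8
41 ^ 74 = 35
64 ^ 68 = 0c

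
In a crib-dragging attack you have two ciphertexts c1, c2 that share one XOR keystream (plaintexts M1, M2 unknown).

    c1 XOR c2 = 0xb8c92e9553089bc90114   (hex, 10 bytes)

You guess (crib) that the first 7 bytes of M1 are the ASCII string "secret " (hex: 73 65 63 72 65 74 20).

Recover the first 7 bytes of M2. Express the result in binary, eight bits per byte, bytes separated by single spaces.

11001011 10101100 01001101 11100111 00110110 01111100 10111011

Since c1 ⊕ c2 = M1 ⊕ M2, XORing with the guessed M1 bytes yields the corresponding M2 bytes: M2 = (c1 ⊕ c2) ⊕ M1.
b8 ⊕ 73 = cb
c9 ⊕ 65 = ac
2e ⊕ 63 = 4d
95 ⊕ 72 = e7
53 ⊕ 65 = 36
08 ⊕ 74 = 7c
9b ⊕ 20 = bb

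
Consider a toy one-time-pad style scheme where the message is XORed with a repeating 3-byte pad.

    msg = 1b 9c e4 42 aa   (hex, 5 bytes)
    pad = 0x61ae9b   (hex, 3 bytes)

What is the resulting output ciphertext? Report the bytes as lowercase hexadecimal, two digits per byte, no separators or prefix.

7a327f2304

The 3-byte key repeats, so the effective keystream is 61 ae 9b 61 ae.
byte 0: 1b ⊕ 61 = 7a
byte 1: 9c ⊕ ae = 32
byte 2: e4 ⊕ 9b = 7f
byte 3: 42 ⊕ 61 = 23
byte 4: aa ⊕ ae = 04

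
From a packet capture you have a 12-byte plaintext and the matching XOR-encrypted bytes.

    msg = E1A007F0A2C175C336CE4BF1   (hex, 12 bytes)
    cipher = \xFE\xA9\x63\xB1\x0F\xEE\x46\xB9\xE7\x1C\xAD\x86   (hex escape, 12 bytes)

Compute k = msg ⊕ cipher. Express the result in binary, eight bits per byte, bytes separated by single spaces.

Since cipher = msg ⊕ k, XORing both sides with msg gives k = msg ⊕ cipher.
11100001 ^ 11111110 = 00011111
10100000 ^ 10101001 = 00001001
00000111 ^ 01100011 = 01100100
11110000 ^ 10110001 = 01000001
10100010 ^ 00001111 = 10101101
11000001 ^ 11101110 = 00101111
01110101 ^ 01000110 = 00110011
11000011 ^ 10111001 = 01111010
00110110 ^ 11100111 = 11010001
11001110 ^ 00011100 = 11010010
01001011 ^ 10101101 = 11100110
11110001 ^ 10000110 = 01110111

00011111 00001001 01100100 01000001 10101101 00101111 00110011 01111010 11010001 11010010 11100110 01110111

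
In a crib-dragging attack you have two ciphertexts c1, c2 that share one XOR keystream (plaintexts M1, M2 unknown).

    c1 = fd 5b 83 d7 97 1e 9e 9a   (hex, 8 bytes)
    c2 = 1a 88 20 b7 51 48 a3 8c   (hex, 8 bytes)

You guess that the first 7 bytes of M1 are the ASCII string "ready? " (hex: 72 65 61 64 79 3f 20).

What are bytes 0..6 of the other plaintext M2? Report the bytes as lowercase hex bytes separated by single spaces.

95 b6 c2 04 bf 69 1d

First, c1 ⊕ c2 = (M1 ⊕ K) ⊕ (M2 ⊕ K) = M1 ⊕ M2, so the key drops out. Then M2 = (M1 ⊕ M2) ⊕ M1 over the first 7 bytes.
byte 0: (fd ^ 1a) ^ 72 = e7 ^ 72 = 95
byte 1: (5b ^ 88) ^ 65 = d3 ^ 65 = b6
byte 2: (83 ^ 20) ^ 61 = a3 ^ 61 = c2
byte 3: (d7 ^ b7) ^ 64 = 60 ^ 64 = 04
byte 4: (97 ^ 51) ^ 79 = c6 ^ 79 = bf
byte 5: (1e ^ 48) ^ 3f = 56 ^ 3f = 69
byte 6: (9e ^ a3) ^ 20 = 3d ^ 20 = 1d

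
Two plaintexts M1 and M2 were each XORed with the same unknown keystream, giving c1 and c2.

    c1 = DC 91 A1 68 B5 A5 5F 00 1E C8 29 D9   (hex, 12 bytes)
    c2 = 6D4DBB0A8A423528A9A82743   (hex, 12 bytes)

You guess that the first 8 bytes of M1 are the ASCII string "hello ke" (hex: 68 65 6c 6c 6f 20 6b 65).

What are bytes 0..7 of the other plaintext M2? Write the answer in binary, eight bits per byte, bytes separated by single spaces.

11011001 10111001 01110110 00001110 01010000 11000111 00000001 01001101

First, c1 ⊕ c2 = (M1 ⊕ K) ⊕ (M2 ⊕ K) = M1 ⊕ M2, so the key drops out. Then M2 = (M1 ⊕ M2) ⊕ M1 over the first 8 bytes.
byte 0: (dc ^ 6d) ^ 68 = b1 ^ 68 = d9
byte 1: (91 ^ 4d) ^ 65 = dc ^ 65 = b9
byte 2: (a1 ^ bb) ^ 6c = 1a ^ 6c = 76
byte 3: (68 ^ 0a) ^ 6c = 62 ^ 6c = 0e
byte 4: (b5 ^ 8a) ^ 6f = 3f ^ 6f = 50
byte 5: (a5 ^ 42) ^ 20 = e7 ^ 20 = c7
byte 6: (5f ^ 35) ^ 6b = 6a ^ 6b = 01
byte 7: (00 ^ 28) ^ 65 = 28 ^ 65 = 4d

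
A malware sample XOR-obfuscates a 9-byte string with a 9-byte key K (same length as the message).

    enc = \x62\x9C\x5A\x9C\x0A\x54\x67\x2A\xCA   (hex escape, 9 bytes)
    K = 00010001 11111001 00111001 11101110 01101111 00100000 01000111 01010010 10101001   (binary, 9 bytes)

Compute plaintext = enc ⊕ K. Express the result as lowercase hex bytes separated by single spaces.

XOR is its own inverse, so applying the key byte-wise gives the result directly.
62 ⊕ 11 = 73
9c ⊕ f9 = 65
5a ⊕ 39 = 63
9c ⊕ ee = 72
0a ⊕ 6f = 65
54 ⊕ 20 = 74
67 ⊕ 47 = 20
2a ⊕ 52 = 78
ca ⊕ a9 = 63

73 65 63 72 65 74 20 78 63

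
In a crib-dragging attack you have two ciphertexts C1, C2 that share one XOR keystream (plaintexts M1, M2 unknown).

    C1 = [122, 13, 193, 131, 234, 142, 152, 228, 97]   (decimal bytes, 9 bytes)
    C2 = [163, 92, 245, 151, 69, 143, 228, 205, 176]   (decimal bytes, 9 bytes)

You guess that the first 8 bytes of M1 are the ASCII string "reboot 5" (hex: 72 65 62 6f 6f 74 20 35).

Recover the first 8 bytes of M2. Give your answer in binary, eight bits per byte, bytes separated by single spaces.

First, C1 ⊕ C2 = (M1 ⊕ K) ⊕ (M2 ⊕ K) = M1 ⊕ M2, so the key drops out. Then M2 = (M1 ⊕ M2) ⊕ M1 over the first 8 bytes.
byte 0: (7a XOR a3) XOR 72 = d9 XOR 72 = ab
byte 1: (0d XOR 5c) XOR 65 = 51 XOR 65 = 34
byte 2: (c1 XOR f5) XOR 62 = 34 XOR 62 = 56
byte 3: (83 XOR 97) XOR 6f = 14 XOR 6f = 7b
byte 4: (ea XOR 45) XOR 6f = af XOR 6f = c0
byte 5: (8e XOR 8f) XOR 74 = 01 XOR 74 = 75
byte 6: (98 XOR e4) XOR 20 = 7c XOR 20 = 5c
byte 7: (e4 XOR cd) XOR 35 = 29 XOR 35 = 1c

10101011 00110100 01010110 01111011 11000000 01110101 01011100 00011100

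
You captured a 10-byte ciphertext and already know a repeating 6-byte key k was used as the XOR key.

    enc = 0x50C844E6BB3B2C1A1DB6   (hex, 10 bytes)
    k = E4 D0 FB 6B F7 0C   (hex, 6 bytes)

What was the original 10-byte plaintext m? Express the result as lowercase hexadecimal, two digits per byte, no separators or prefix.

The 6-byte key repeats, so the effective keystream is e4 d0 fb 6b f7 0c e4 d0 fb 6b.
byte 0: 50 ⊕ e4 = b4
byte 1: c8 ⊕ d0 = 18
byte 2: 44 ⊕ fb = bf
byte 3: e6 ⊕ 6b = 8d
byte 4: bb ⊕ f7 = 4c
byte 5: 3b ⊕ 0c = 37
byte 6: 2c ⊕ e4 = c8
byte 7: 1a ⊕ d0 = ca
byte 8: 1d ⊕ fb = e6
byte 9: b6 ⊕ 6b = dd

b418bf8d4c37c8cae6dd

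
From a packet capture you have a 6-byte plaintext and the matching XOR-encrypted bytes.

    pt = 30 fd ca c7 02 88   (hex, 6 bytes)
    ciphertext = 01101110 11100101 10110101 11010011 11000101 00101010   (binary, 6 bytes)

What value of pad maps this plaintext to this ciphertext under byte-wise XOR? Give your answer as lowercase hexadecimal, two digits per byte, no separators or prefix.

5e187f14c7a2

Since ciphertext = pt ⊕ pad, XORing both sides with pt gives pad = pt ⊕ ciphertext.
30 ⊕ 6e = 5e
fd ⊕ e5 = 18
ca ⊕ b5 = 7f
c7 ⊕ d3 = 14
02 ⊕ c5 = c7
88 ⊕ 2a = a2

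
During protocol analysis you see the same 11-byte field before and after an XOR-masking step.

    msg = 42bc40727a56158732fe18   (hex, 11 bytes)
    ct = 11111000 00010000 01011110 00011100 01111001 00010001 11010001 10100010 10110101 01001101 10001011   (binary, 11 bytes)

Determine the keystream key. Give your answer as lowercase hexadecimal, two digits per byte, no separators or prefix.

baac1e6e0347c42587b393

Since ct = msg ⊕ key, XORing both sides with msg gives key = msg ⊕ ct.
42 ⊕ f8 = ba
bc ⊕ 10 = ac
40 ⊕ 5e = 1e
72 ⊕ 1c = 6e
7a ⊕ 79 = 03
56 ⊕ 11 = 47
15 ⊕ d1 = c4
87 ⊕ a2 = 25
32 ⊕ b5 = 87
fe ⊕ 4d = b3
18 ⊕ 8b = 93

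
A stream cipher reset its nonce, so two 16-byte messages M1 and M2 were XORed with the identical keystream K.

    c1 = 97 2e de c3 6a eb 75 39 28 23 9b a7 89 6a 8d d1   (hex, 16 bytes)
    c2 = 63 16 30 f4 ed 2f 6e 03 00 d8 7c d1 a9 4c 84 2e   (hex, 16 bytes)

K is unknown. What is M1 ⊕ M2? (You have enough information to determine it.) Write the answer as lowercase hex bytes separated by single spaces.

c1 ⊕ c2 = (M1 ⊕ K) ⊕ (M2 ⊕ K) = M1 ⊕ M2 — the shared key cancels under XOR.
97 XOR 63 = f4
2e XOR 16 = 38
de XOR 30 = ee
c3 XOR f4 = 37
6a XOR ed = 87
eb XOR 2f = c4
75 XOR 6e = 1b
39 XOR 03 = 3a
28 XOR 00 = 28
23 XOR d8 = fb
9b XOR 7c = e7
a7 XOR d1 = 76
89 XOR a9 = 20
6a XOR 4c = 26
8d XOR 84 = 09
d1 XOR 2e = ff

f4 38 ee 37 87 c4 1b 3a 28 fb e7 76 20 26 09 ff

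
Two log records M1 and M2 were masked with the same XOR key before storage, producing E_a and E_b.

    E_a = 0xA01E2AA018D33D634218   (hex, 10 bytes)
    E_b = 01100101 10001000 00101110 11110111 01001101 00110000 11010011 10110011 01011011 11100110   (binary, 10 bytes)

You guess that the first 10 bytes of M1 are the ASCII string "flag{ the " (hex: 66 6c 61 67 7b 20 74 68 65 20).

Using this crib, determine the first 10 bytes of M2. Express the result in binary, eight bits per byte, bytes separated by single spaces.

First, E_a ⊕ E_b = (M1 ⊕ K) ⊕ (M2 ⊕ K) = M1 ⊕ M2, so the key drops out. Then M2 = (M1 ⊕ M2) ⊕ M1 over the first 10 bytes.
byte 0: (a0 ⊕ 65) ⊕ 66 = c5 ⊕ 66 = a3
byte 1: (1e ⊕ 88) ⊕ 6c = 96 ⊕ 6c = fa
byte 2: (2a ⊕ 2e) ⊕ 61 = 04 ⊕ 61 = 65
byte 3: (a0 ⊕ f7) ⊕ 67 = 57 ⊕ 67 = 30
byte 4: (18 ⊕ 4d) ⊕ 7b = 55 ⊕ 7b = 2e
byte 5: (d3 ⊕ 30) ⊕ 20 = e3 ⊕ 20 = c3
byte 6: (3d ⊕ d3) ⊕ 74 = ee ⊕ 74 = 9a
byte 7: (63 ⊕ b3) ⊕ 68 = d0 ⊕ 68 = b8
byte 8: (42 ⊕ 5b) ⊕ 65 = 19 ⊕ 65 = 7c
byte 9: (18 ⊕ e6) ⊕ 20 = fe ⊕ 20 = de

10100011 11111010 01100101 00110000 00101110 11000011 10011010 10111000 01111100 11011110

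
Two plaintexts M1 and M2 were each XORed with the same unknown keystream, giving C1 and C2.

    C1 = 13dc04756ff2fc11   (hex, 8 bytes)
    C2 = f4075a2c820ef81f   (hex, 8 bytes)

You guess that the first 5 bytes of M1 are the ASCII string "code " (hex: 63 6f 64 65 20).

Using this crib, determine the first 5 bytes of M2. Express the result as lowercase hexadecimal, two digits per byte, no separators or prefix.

84b43a3ccd

First, C1 ⊕ C2 = (M1 ⊕ K) ⊕ (M2 ⊕ K) = M1 ⊕ M2, so the key drops out. Then M2 = (M1 ⊕ M2) ⊕ M1 over the first 5 bytes.
byte 0: (13 ^ f4) ^ 63 = e7 ^ 63 = 84
byte 1: (dc ^ 07) ^ 6f = db ^ 6f = b4
byte 2: (04 ^ 5a) ^ 64 = 5e ^ 64 = 3a
byte 3: (75 ^ 2c) ^ 65 = 59 ^ 65 = 3c
byte 4: (6f ^ 82) ^ 20 = ed ^ 20 = cd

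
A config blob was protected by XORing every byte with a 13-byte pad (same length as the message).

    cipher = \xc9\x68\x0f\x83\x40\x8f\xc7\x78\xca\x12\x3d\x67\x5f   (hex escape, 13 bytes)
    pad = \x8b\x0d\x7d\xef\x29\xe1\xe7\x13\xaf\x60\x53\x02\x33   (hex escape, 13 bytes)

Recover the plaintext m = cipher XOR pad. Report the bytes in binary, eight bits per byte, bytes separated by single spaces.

01000010 01100101 01110010 01101100 01101001 01101110 00100000 01101011 01100101 01110010 01101110 01100101 01101100

XOR is its own inverse, so applying the key byte-wise gives the result directly.
byte 0: c9 XOR 8b = 42
byte 1: 68 XOR 0d = 65
byte 2: 0f XOR 7d = 72
byte 3: 83 XOR ef = 6c
byte 4: 40 XOR 29 = 69
byte 5: 8f XOR e1 = 6e
byte 6: c7 XOR e7 = 20
byte 7: 78 XOR 13 = 6b
byte 8: ca XOR af = 65
byte 9: 12 XOR 60 = 72
byte 10: 3d XOR 53 = 6e
byte 11: 67 XOR 02 = 65
byte 12: 5f XOR 33 = 6c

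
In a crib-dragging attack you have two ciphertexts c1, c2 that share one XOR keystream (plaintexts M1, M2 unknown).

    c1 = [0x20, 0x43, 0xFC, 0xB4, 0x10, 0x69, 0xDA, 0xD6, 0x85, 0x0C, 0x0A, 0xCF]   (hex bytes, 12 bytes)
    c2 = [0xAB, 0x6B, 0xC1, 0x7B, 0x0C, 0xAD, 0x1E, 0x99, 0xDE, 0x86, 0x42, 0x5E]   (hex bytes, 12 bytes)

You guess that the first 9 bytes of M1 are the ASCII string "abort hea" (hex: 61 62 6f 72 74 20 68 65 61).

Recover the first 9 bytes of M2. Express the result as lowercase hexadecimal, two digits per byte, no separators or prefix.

First, c1 ⊕ c2 = (M1 ⊕ K) ⊕ (M2 ⊕ K) = M1 ⊕ M2, so the key drops out. Then M2 = (M1 ⊕ M2) ⊕ M1 over the first 9 bytes.
byte 0: (20 XOR ab) XOR 61 = 8b XOR 61 = ea
byte 1: (43 XOR 6b) XOR 62 = 28 XOR 62 = 4a
byte 2: (fc XOR c1) XOR 6f = 3d XOR 6f = 52
byte 3: (b4 XOR 7b) XOR 72 = cf XOR 72 = bd
byte 4: (10 XOR 0c) XOR 74 = 1c XOR 74 = 68
byte 5: (69 XOR ad) XOR 20 = c4 XOR 20 = e4
byte 6: (da XOR 1e) XOR 68 = c4 XOR 68 = ac
byte 7: (d6 XOR 99) XOR 65 = 4f XOR 65 = 2a
byte 8: (85 XOR de) XOR 61 = 5b XOR 61 = 3a

ea4a52bd68e4ac2a3a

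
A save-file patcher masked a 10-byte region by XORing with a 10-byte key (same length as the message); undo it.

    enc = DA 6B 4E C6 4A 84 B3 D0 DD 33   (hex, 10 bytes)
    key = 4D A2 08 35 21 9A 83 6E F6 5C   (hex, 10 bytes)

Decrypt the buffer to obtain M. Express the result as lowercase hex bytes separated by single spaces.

97 c9 46 f3 6b 1e 30 be 2b 6f

XOR is its own inverse, so applying the key byte-wise gives the result directly.
da xor 4d = 97
6b xor a2 = c9
4e xor 08 = 46
c6 xor 35 = f3
4a xor 21 = 6b
84 xor 9a = 1e
b3 xor 83 = 30
d0 xor 6e = be
dd xor f6 = 2b
33 xor 5c = 6f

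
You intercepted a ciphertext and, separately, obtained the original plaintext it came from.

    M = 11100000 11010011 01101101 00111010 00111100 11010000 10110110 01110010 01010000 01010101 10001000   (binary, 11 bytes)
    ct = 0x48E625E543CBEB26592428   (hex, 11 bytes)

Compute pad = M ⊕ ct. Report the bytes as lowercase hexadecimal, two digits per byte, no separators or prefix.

Since ct = M ⊕ pad, XORing both sides with M gives pad = M ⊕ ct.
byte 0: e0 ⊕ 48 = a8
byte 1: d3 ⊕ e6 = 35
byte 2: 6d ⊕ 25 = 48
byte 3: 3a ⊕ e5 = df
byte 4: 3c ⊕ 43 = 7f
byte 5: d0 ⊕ cb = 1b
byte 6: b6 ⊕ eb = 5d
byte 7: 72 ⊕ 26 = 54
byte 8: 50 ⊕ 59 = 09
byte 9: 55 ⊕ 24 = 71
byte 10: 88 ⊕ 28 = a0

a83548df7f1b5d540971a0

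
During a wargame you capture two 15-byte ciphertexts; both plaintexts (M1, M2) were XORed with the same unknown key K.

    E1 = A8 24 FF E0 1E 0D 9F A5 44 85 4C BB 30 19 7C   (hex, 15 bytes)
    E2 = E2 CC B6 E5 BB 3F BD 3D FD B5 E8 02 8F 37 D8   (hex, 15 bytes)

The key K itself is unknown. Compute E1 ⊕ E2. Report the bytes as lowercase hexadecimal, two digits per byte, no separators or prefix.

4ae84905a5322298b930a4b9bf2ea4

E1 ⊕ E2 = (M1 ⊕ K) ⊕ (M2 ⊕ K) = M1 ⊕ M2 — the shared key cancels under XOR.
a8 ⊕ e2 = 4a
24 ⊕ cc = e8
ff ⊕ b6 = 49
e0 ⊕ e5 = 05
1e ⊕ bb = a5
0d ⊕ 3f = 32
9f ⊕ bd = 22
a5 ⊕ 3d = 98
44 ⊕ fd = b9
85 ⊕ b5 = 30
4c ⊕ e8 = a4
bb ⊕ 02 = b9
30 ⊕ 8f = bf
19 ⊕ 37 = 2e
7c ⊕ d8 = a4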